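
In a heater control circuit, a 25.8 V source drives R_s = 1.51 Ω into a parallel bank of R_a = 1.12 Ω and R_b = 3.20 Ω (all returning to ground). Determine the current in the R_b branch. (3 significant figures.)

I ≈ 2.86 A

Combine the parallel branches: R_p = (1/1.12 + 1/3.20)⁻¹ = 0.8296 Ω.
V_A = 25.8 × 0.8296/2.340 = 9.149 V.
Branch current I = V_A/R_b = 9.149/3.20 = 2.859 A.
(Check via current divider: I_total = 11.03 A; share G_k/ΣG = 0.2593 → same result.)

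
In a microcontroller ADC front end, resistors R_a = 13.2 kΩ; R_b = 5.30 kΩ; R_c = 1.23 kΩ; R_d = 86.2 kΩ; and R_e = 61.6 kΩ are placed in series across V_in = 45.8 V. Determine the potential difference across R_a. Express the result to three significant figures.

Series total: ΣR = 13.2 + 5.30 + 1.23 + 86.2 + 61.6 = 167.5 kΩ.
Voltage divider: V = V_in · (13.20 / 167.5) = 45.8 × 0.07879 = 3.609 V.

V ≈ 3.61 V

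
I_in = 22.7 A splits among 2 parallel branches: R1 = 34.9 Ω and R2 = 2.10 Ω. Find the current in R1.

Two-branch current divider: I_k = I_in · R_other/(R_1 + R_2).
So I = 22.7 × 2.10/37.00 = 1.288 A.

I ≈ 1.29 A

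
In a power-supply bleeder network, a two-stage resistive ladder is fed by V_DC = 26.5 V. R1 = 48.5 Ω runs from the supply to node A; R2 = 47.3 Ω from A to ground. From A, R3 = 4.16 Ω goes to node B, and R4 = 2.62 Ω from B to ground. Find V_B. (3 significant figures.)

V_B ≈ 1.12 V

Looking into the second stage from A: R3 + R4 = 6.780 Ω appears in parallel with R2.
R2 ‖ (R3+R4) = 5.930 Ω.
First divider: V_A = V_DC · 5.930/(48.5 + 5.930) = 2.887 V.
V_B = V_A × 0.3864 = 1.116 V.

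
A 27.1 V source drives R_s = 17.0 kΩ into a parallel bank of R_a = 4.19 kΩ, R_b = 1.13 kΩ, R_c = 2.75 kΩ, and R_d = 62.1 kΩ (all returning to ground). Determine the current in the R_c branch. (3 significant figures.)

I ≈ 0.371 mA

Combine the parallel branches: R_p = (1/4.19 + 1/1.13 + 1/2.75 + 1/62.1)⁻¹ = 0.6652 kΩ.
V_A by voltage divider: V_A = 27.1 × 0.6652/(17.0 + 0.6652) = 1.020 V.
Branch current I = V_A/R_c = 1.020/2.75 = 0.3711 mA.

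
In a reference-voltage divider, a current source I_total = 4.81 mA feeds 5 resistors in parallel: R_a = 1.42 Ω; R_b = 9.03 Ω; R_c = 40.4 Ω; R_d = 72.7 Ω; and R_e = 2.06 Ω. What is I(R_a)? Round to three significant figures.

I ≈ 2.53 mA

Total conductance ΣG = 1/1.42 + 1/9.03 + 1/40.4 + 1/72.7 + 1/2.06 = 1.339 (units of 1/Ω).
By the current-divider rule, I = I_total · G_k/ΣG = 4.81 × 0.5260 = 2.530 mA.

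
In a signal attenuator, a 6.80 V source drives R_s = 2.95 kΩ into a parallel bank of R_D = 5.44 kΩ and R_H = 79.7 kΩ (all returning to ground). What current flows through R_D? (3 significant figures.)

I ≈ 0.791 mA

Combine the parallel branches: R_p = (1/5.44 + 1/79.7)⁻¹ = 5.092 kΩ.
Node voltage V_A = V_DC · R_p/(R_s + R_p) = 6.80 × 0.6332 = 4.306 V.
Branch current I = V_A/R_D = 4.306/5.44 = 0.7915 mA.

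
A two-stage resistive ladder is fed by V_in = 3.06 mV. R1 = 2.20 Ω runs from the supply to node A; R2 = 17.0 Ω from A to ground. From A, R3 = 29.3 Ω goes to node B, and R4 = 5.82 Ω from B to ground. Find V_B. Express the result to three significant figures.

Looking into the second stage from A: R3 + R4 = 35.12 Ω appears in parallel with R2.
Effective lower resistance at A: R2 ‖ 35.12 = 11.46 Ω.
So V_A = 3.06 × 0.8389 = 2.567 mV.
V_B = V_A × 0.1657 = 0.4254 mV.

V_B ≈ 0.425 mV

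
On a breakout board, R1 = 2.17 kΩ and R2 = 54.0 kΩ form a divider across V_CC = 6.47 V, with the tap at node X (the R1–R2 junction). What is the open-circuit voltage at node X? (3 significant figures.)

Open-circuit (no load on X): V_th = V_CC · R2/(R1 + R2) = 6.47 × 54.0/(2.170 + 54.0) = 6.220 V.

V_th ≈ 6.22 V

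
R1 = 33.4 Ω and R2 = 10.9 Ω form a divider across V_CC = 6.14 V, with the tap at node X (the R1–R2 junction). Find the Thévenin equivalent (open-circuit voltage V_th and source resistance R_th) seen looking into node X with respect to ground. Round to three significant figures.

V_th ≈ 1.51 V, R_th ≈ 8.22 Ω

V_th is the unloaded tap voltage: V_CC · R2/(R1+R2) = 6.14 × 0.2460 = 1.511 V.
With V_CC suppressed (replaced by a short), R_th = R1 ‖ R2 = (33.40 × 10.9)/(33.40 + 10.9) = 8.218 Ω.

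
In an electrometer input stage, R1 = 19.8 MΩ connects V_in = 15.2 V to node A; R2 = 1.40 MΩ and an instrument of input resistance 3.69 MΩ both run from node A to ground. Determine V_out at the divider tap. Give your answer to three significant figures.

V_out ≈ 0.741 V

R2 ‖ R_L = (1.40 × 3.69)/(1.40 + 3.69) = 1.015 MΩ.
Voltage divider with the loaded lower leg: V_out = 15.2 × 1.015/(19.8 + 1.015) = 15.2 × 0.04876 = 0.7411 V.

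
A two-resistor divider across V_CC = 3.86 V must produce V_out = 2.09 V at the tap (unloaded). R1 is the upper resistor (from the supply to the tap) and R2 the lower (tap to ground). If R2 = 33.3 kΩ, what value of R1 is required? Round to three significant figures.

The divider ratio is R2/(R1+R2) = 2.09/3.86 = 0.5415.
Rearranging, R1 = R2·(1−k)/k = 33.3 × 0.8469 = 28.20 kΩ.

R1 ≈ 28.2 kΩ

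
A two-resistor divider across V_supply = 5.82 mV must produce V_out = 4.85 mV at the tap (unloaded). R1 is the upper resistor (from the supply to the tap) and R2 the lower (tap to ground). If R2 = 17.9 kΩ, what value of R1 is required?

R1 ≈ 3.58 kΩ

V_out/V_supply = R2/(R1+R2) = 0.8333.
So R1 = R2 · (V_supply/V_out − 1) = 17.9 × (5.82/4.85 − 1) = 17.9 × 0.2000 = 3.580 kΩ.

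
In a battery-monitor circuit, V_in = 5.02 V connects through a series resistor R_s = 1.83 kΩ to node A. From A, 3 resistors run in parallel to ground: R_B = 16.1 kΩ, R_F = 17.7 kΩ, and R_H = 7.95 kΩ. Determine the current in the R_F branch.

Equivalent of the parallel group: R_p = 4.092 kΩ.
Node voltage V_A = V_in · R_p/(R_s + R_p) = 5.02 × 0.6910 = 3.469 V.
I(R_F) = V_A / R_F = 3.469/17.7 = 0.1960 mA.

I ≈ 0.196 mA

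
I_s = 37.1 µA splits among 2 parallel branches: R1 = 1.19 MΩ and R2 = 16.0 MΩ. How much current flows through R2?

I ≈ 2.57 µA

Two-branch current divider: I_k = I_s · R_other/(R_1 + R_2).
I(R2) = 37.1 × 1.19/(1.19 + 16.0) = 37.1 × 0.06923 = 2.568 µA.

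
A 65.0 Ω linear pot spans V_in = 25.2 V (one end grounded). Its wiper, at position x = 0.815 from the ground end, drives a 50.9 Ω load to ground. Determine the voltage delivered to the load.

Split the track: R_lower = x·R_p = 52.97 Ω, R_upper = (1−x)·R_p = 12.03 Ω.
R_L loads the lower segment: effective lower R = 25.96 Ω.
Then V_out = V_in · 25.96/(12.03 + 25.96) = 17.22 V.

V_out ≈ 17.2 V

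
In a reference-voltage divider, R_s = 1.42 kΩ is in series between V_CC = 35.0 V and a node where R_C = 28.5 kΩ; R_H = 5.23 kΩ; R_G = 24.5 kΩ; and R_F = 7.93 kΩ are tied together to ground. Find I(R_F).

I ≈ 2.83 mA

Combine the parallel branches: R_p = (1/28.5 + 1/5.23 + 1/24.5 + 1/7.93)⁻¹ = 2.543 kΩ.
V_A by voltage divider: V_A = 35.0 × 2.543/(1.42 + 2.543) = 22.46 V.
I(R_F) = V_A / R_F = 22.46/7.93 = 2.832 mA.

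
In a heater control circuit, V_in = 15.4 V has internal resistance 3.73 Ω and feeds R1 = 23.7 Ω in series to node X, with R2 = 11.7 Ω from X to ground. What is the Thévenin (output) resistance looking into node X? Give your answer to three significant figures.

R1' = 3.73 + 23.7 = 27.43 Ω (source resistance + R1).
Zeroing V_in shorts the top of R1' to ground, so R_th = R1' ‖ R2 = 8.202 Ω.

R_th ≈ 8.20 Ω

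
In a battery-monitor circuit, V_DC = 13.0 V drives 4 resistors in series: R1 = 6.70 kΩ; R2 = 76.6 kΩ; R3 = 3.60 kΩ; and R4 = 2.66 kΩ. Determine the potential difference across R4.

ΣR = 6.70 + 76.6 + 3.60 + 2.66 = 89.56 kΩ.
By the voltage-divider rule, V = 13.0 × 2.660/89.56 = 0.3861 V.

V ≈ 0.386 V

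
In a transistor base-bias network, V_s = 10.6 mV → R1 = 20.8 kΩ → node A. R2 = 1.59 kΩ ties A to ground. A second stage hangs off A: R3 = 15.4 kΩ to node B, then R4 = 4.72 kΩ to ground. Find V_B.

V_B ≈ 0.165 mV

The second stage (R3 + R4 = 20.12 kΩ) loads node A in parallel with R2.
R2 ‖ (R3+R4) = 1.474 kΩ.
First divider: V_A = V_s · 1.474/(20.8 + 1.474) = 0.7013 mV.
Stage 2 is unloaded, so V_B = V_A · R4/(R3+R4) = 0.7013 × 4.72/20.12 = 0.1645 mV.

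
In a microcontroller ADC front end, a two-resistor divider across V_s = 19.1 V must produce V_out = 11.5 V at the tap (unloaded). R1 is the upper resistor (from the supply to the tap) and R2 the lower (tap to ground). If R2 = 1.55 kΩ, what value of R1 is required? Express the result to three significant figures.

R1 ≈ 1.02 kΩ

The divider ratio is R2/(R1+R2) = 11.5/19.1 = 0.6021.
R1 = R2·(1/k − 1) = 1.55 × 0.6609 = 1.024 kΩ.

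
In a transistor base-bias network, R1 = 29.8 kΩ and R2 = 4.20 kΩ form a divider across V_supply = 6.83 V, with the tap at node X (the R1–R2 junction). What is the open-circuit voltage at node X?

With X open, the divider is unloaded: V_th = 6.83 × 4.20/34.00 = 0.8437 V.

V_th ≈ 0.844 V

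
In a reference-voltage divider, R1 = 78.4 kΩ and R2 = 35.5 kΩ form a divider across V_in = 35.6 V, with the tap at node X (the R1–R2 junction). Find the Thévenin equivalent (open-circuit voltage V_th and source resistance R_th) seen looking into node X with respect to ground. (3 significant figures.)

V_th ≈ 11.1 V, R_th ≈ 24.4 kΩ

With X open, the divider is unloaded: V_th = 35.6 × 35.5/113.9 = 11.10 V.
With V_in suppressed (replaced by a short), R_th = R1 ‖ R2 = (78.40 × 35.5)/(78.40 + 35.5) = 24.44 kΩ.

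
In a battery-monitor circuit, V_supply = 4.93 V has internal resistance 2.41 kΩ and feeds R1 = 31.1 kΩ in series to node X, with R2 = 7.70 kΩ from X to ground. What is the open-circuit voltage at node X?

V_th ≈ 0.921 V

R1' = 2.41 + 31.1 = 33.51 kΩ (source resistance + R1).
V_th is the unloaded tap voltage: V_supply · R2/(R1'+R2) = 4.93 × 0.1868 = 0.9212 V.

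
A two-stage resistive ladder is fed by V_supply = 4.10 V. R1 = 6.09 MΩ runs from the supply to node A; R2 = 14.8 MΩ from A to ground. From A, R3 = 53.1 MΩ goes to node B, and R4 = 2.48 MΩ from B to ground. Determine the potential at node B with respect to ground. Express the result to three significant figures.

The second stage (R3 + R4 = 55.58 MΩ) loads node A in parallel with R2.
Effective lower resistance at A: R2 ‖ 55.58 = 11.69 MΩ.
So V_A = 4.10 × 0.6574 = 2.695 V.
Stage 2 is unloaded, so V_B = V_A · R4/(R3+R4) = 2.695 × 2.48/55.58 = 0.1203 V.

V_B ≈ 0.120 V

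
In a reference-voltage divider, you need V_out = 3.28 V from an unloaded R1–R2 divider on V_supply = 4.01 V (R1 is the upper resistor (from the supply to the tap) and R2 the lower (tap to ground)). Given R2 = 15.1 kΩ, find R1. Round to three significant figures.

R1 ≈ 3.36 kΩ

The divider ratio is R2/(R1+R2) = 3.28/4.01 = 0.8180.
R1 = R2·(1/k − 1) = 15.1 × 0.2226 = 3.361 kΩ.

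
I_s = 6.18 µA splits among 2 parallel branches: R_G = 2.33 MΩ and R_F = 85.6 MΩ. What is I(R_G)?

I ≈ 6.02 µA

For two parallel branches, I_k = I_s · (other R)/(sum of R).
I(R_G) = 6.18 × 85.6/(2.33 + 85.6) = 6.18 × 0.9735 = 6.016 µA.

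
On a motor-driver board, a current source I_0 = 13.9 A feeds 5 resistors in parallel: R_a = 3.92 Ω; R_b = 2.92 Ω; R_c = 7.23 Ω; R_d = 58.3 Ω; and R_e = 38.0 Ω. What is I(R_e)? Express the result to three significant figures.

Total conductance ΣG = 1/3.92 + 1/2.92 + 1/7.23 + 1/58.3 + 1/38.0 = 0.7793 (units of 1/Ω).
R_e takes the fraction G_k/ΣG = 0.02632/0.7793 = 0.03377, so I = 13.9 × 0.03377 = 0.4694 A.

I ≈ 0.469 A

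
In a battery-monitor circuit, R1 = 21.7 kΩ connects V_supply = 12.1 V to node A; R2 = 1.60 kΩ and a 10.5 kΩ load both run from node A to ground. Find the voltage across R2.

First combine the lower leg with the load: R2 ‖ R_L = 1.388 kΩ.
Voltage divider with the loaded lower leg: V_out = 12.1 × 1.388/(21.7 + 1.388) = 12.1 × 0.06014 = 0.7276 V.

V_out ≈ 0.728 V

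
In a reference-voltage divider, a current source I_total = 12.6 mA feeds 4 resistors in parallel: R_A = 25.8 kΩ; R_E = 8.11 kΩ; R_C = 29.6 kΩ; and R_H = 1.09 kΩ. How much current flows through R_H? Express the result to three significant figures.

ΣG = 1/25.8 + 1/8.11 + 1/29.6 + 1/1.09 = 1.113.
By the current-divider rule, I = I_total · G_k/ΣG = 12.6 × 0.8241 = 10.38 mA.

I ≈ 10.4 mA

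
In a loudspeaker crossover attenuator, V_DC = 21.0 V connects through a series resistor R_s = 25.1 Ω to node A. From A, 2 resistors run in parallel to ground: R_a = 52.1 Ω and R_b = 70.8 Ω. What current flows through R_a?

Equivalent of the parallel group: R_p = 30.01 Ω.
V_A = 21.0 × 30.01/55.11 = 11.44 V.
Branch current I = V_A/R_a = 11.44/52.1 = 0.2195 A.

I ≈ 0.220 A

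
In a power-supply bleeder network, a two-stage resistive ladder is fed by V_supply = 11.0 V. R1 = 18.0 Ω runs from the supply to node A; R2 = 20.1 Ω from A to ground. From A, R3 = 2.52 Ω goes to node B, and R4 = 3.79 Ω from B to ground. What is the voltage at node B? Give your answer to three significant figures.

V_B ≈ 1.39 V

Node A sees R2 in parallel with the series input of stage 2, R3 + R4 = 6.310 Ω.
R2 ‖ (R3+R4) = 4.802 Ω.
First divider: V_A = V_supply · 4.802/(18.0 + 4.802) = 2.317 V.
Stage 2 is unloaded, so V_B = V_A · R4/(R3+R4) = 2.317 × 3.79/6.310 = 1.391 V.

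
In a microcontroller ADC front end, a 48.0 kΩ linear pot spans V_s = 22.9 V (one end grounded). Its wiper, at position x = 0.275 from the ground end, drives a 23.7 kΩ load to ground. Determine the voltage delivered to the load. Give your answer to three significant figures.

The pot divides into 34.80 kΩ above the wiper and 13.20 kΩ below.
(x·R_p) ‖ R_L = 8.478 kΩ.
Loaded-divider output: V_out = 22.9 × 0.1959 = 4.486 V.

V_out ≈ 4.49 V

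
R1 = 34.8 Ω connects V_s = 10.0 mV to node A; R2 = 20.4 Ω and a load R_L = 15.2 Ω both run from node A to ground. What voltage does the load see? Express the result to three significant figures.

V_out ≈ 2.00 mV

The load sits in parallel with R2, giving an effective lower resistance R2' = R2·R_L/(R2+R_L) = 8.710 Ω.
Voltage divider with the loaded lower leg: V_out = 10.0 × 8.710/(34.8 + 8.710) = 10.0 × 0.2002 = 2.002 mV.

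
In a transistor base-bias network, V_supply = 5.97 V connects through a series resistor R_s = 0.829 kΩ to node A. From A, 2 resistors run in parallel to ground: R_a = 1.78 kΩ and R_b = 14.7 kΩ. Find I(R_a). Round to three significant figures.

I ≈ 2.20 mA

Equivalent of the parallel group: R_p = 1.588 kΩ.
V_A = 5.97 × 1.588/2.417 = 3.922 V.
Branch current I = V_A/R_a = 3.922/1.78 = 2.203 mA.
(Check via current divider: I_total = 2.470 mA; share G_k/ΣG = 0.8920 → same result.)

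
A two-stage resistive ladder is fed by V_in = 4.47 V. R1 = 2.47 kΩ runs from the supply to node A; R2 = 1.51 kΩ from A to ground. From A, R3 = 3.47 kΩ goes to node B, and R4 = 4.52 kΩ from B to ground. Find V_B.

Looking into the second stage from A: R3 + R4 = 7.990 kΩ appears in parallel with R2.
Effective lower resistance at A: R2 ‖ 7.990 = 1.270 kΩ.
So V_A = 4.47 × 0.3396 = 1.518 V.
V_B = V_A × 0.5657 = 0.8587 V.

V_B ≈ 0.859 V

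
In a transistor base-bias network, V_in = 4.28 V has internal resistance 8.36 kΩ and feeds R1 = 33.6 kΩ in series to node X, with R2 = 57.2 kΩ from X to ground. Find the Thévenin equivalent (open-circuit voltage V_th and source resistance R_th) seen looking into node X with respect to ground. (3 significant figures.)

R1' = 8.36 + 33.6 = 41.96 kΩ (source resistance + R1).
V_th is the unloaded tap voltage: V_in · R2/(R1'+R2) = 4.28 × 0.5768 = 2.469 V.
Looking into X with the source shorted: R_th = R1'·R2/(R1'+R2) = 41.96 × 57.2/99.16 = 24.20 kΩ.

V_th ≈ 2.47 V, R_th ≈ 24.2 kΩ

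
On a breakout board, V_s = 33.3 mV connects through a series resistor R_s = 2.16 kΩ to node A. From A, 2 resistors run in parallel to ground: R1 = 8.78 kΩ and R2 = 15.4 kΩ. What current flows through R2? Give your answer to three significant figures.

I ≈ 1.56 µA

Equivalent of the parallel group: R_p = 5.592 kΩ.
V_A = 33.3 × 5.592/7.752 = 24.02 mV.
I(R2) = V_A / R2 = 24.02/15.4 = 1.560 µA.
(Equivalently: I_total = 4.296 µA, then current-divider fraction G_k/ΣG = 0.3631.)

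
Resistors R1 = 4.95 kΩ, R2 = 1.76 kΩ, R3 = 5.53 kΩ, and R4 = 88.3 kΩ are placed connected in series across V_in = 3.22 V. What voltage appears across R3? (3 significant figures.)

ΣR = 4.95 + 1.76 + 5.53 + 88.3 = 100.5 kΩ.
By the voltage-divider rule, V = 3.22 × 5.530/100.5 = 0.1771 V.

V ≈ 0.177 V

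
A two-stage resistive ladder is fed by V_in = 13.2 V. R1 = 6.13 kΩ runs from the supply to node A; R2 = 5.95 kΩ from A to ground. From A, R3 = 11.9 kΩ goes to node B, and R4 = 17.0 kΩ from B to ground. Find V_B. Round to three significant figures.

V_B ≈ 3.46 V

The second stage (R3 + R4 = 28.90 kΩ) loads node A in parallel with R2.
Effective lower resistance at A: R2 ‖ 28.90 = 4.934 kΩ.
V_A = 13.2 × 4.934/(6.13 + 4.934) = 5.887 V.
V_B = V_A × 0.5882 = 3.463 V.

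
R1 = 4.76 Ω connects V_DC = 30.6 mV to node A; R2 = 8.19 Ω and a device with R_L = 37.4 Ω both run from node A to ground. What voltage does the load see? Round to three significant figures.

V_out ≈ 17.9 mV

First combine the lower leg with the load: R2 ‖ R_L = 6.719 Ω.
Voltage divider with the loaded lower leg: V_out = 30.6 × 6.719/(4.76 + 6.719) = 30.6 × 0.5853 = 17.91 mV.
(Unloaded it would be 19.4 mV; the load pulls it down.)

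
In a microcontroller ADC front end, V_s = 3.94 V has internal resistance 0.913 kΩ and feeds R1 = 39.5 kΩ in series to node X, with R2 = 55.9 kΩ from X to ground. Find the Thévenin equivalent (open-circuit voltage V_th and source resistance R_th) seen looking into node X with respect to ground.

R1' = 0.913 + 39.5 = 40.41 kΩ (source resistance + R1).
V_th is the unloaded tap voltage: V_s · R2/(R1'+R2) = 3.94 × 0.5804 = 2.287 V.
Looking into X with the source shorted: R_th = R1'·R2/(R1'+R2) = 40.41 × 55.9/96.31 = 23.46 kΩ.

V_th ≈ 2.29 V, R_th ≈ 23.5 kΩ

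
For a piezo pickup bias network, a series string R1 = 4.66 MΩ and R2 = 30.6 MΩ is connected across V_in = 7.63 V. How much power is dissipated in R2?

Series current I = V_in/ΣR = 7.63/35.26 = 0.2164 µA.
P = I²R = 0.04683 × 30.6 = 1.433 µW.

P ≈ 1.43 µW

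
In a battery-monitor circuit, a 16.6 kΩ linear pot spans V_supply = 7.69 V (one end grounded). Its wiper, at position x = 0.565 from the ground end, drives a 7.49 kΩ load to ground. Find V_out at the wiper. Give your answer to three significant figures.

Split the track: R_lower = x·R_p = 9.379 kΩ, R_upper = (1−x)·R_p = 7.221 kΩ.
Lower segment in parallel with the load: 9.379 ‖ 7.49 = 4.164 kΩ.
Loaded-divider output: V_out = 7.69 × 0.3658 = 2.813 V.
(Unloaded: V_out = x·V_supply = 4.34 V.)

V_out ≈ 2.81 V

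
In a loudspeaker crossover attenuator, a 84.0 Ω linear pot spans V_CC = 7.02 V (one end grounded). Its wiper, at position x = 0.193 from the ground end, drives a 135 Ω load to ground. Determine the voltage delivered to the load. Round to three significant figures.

V_out ≈ 1.24 V

The pot divides into 67.79 Ω above the wiper and 16.21 Ω below.
R_L loads the lower segment: effective lower R = 14.47 Ω.
Then V_out = V_CC · 14.47/(67.79 + 14.47) = 1.235 V.
(Unloaded: V_out = x·V_CC = 1.35 V.)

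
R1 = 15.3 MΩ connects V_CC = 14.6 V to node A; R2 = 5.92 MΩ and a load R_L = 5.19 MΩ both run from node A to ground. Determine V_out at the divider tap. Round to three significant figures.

First combine the lower leg with the load: R2 ‖ R_L = 2.766 MΩ.
Now apply the divider: V_out = 14.6 × 0.1531 = 2.235 V.

V_out ≈ 2.24 V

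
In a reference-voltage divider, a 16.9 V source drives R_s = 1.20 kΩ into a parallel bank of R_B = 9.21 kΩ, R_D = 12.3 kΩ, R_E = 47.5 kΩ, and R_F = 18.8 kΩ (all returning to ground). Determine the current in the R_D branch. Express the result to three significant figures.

Parallel bank: R_p = 1/(1/9.21 + 1/12.3 + 1/47.5 + 1/18.8) = 3.786 kΩ.
V_A = 16.9 × 3.786/4.986 = 12.83 V.
I(R_D) = V_A / R_D = 12.83/12.3 = 1.043 mA.

I ≈ 1.04 mA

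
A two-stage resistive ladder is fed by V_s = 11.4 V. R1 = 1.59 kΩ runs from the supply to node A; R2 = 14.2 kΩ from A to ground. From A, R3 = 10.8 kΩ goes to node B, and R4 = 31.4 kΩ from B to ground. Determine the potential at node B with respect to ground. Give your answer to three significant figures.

V_B ≈ 7.38 V

The second stage (R3 + R4 = 42.20 kΩ) loads node A in parallel with R2.
Effective lower resistance at A: R2 ‖ 42.20 = 10.62 kΩ.
So V_A = 11.4 × 0.8698 = 9.916 V.
Then the unloaded second divider: V_B = V_A × R4/(R3+R4) = 9.916 × 0.7441 = 7.378 V.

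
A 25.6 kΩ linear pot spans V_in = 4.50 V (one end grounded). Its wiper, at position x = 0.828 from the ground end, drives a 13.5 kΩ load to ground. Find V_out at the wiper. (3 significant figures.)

V_out ≈ 2.93 V

Split the track: R_lower = x·R_p = 21.20 kΩ, R_upper = (1−x)·R_p = 4.403 kΩ.
Lower segment in parallel with the load: 21.20 ‖ 13.5 = 8.247 kΩ.
Loaded-divider output: V_out = 4.50 × 0.6519 = 2.934 V.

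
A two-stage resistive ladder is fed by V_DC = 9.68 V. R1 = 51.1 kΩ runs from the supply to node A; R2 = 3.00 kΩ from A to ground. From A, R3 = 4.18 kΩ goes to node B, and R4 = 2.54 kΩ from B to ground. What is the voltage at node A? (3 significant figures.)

Looking into the second stage from A: R3 + R4 = 6.720 kΩ appears in parallel with R2.
Effective lower resistance at A: R2 ‖ 6.720 = 2.074 kΩ.
First divider: V_A = V_DC · 2.074/(51.1 + 2.074) = 0.3776 V.

V_A ≈ 0.378 V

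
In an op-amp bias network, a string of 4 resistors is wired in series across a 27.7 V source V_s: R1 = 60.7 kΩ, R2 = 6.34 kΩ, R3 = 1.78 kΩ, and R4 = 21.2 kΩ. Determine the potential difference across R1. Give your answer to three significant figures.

V ≈ 18.7 V

Total series resistance ΣR = 60.7 + 6.34 + 1.78 + 21.2 = 90.02 kΩ.
Voltage divider: V = V_s · (60.70 / 90.02) = 27.7 × 0.6743 = 18.68 V.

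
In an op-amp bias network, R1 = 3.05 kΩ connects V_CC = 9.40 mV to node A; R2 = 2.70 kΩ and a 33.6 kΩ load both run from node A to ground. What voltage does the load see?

V_out ≈ 4.23 mV

First combine the lower leg with the load: R2 ‖ R_L = 2.499 kΩ.
Voltage divider with the loaded lower leg: V_out = 9.40 × 2.499/(3.05 + 2.499) = 9.40 × 0.4504 = 4.233 mV.
(Unloaded it would be 4.41 mV; the load pulls it down.)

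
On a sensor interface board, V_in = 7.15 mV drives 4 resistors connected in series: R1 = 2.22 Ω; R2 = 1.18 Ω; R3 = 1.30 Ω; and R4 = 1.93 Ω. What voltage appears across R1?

Total series resistance ΣR = 2.22 + 1.18 + 1.30 + 1.93 = 6.630 Ω.
Voltage divider: V = V_in · (2.220 / 6.630) = 7.15 × 0.3348 = 2.394 mV.

V ≈ 2.39 mV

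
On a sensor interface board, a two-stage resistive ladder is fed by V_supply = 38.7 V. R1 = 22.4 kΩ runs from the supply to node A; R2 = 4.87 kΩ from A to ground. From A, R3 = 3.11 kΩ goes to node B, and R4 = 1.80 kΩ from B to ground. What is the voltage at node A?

Looking into the second stage from A: R3 + R4 = 4.910 kΩ appears in parallel with R2.
R2 ‖ (R3+R4) = 2.445 kΩ.
V_A = 38.7 × 2.445/(22.4 + 2.445) = 3.808 V.

V_A ≈ 3.81 V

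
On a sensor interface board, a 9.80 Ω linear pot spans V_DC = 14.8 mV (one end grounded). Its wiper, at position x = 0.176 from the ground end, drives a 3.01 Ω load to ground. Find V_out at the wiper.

V_out ≈ 1.77 mV

Split the track: R_lower = x·R_p = 1.725 Ω, R_upper = (1−x)·R_p = 8.075 Ω.
R_L loads the lower segment: effective lower R = 1.096 Ω.
Loaded-divider output: V_out = 14.8 × 0.1196 = 1.769 mV.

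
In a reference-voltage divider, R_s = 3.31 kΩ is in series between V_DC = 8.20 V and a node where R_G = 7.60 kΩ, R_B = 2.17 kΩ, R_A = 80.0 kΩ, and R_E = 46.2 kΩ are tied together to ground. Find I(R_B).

Equivalent of the parallel group: R_p = 1.596 kΩ.
V_A = 8.20 × 1.596/4.906 = 2.668 V.
Branch current I = V_A/R_B = 2.668/2.17 = 1.229 mA.
(Check via current divider: I_total = 1.671 mA; share G_k/ΣG = 0.7355 → same result.)

I ≈ 1.23 mA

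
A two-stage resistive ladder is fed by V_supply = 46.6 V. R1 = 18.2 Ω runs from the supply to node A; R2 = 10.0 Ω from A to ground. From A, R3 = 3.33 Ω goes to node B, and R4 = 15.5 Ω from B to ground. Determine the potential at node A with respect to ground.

V_A ≈ 12.3 V

The second stage (R3 + R4 = 18.83 Ω) loads node A in parallel with R2.
R2 ‖ (R3+R4) = 6.531 Ω.
So V_A = 46.6 × 0.2641 = 12.31 V.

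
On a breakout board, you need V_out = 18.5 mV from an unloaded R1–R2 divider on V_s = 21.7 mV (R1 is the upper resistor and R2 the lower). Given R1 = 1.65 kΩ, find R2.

V_out/V_s = R2/(R1+R2) = 0.8525.
So R2 = R1 · V_out/(V_s − V_out) = 1.65 × 18.5/(21.7 − 18.5) = 1.65 × 5.781 = 9.539 kΩ.

R2 ≈ 9.54 kΩ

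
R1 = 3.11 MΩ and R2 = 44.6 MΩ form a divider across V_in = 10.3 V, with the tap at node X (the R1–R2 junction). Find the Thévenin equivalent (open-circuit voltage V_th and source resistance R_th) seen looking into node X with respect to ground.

V_th is the unloaded tap voltage: V_in · R2/(R1+R2) = 10.3 × 0.9348 = 9.629 V.
With V_in suppressed (replaced by a short), R_th = R1 ‖ R2 = (3.110 × 44.6)/(3.110 + 44.6) = 2.907 MΩ.

V_th ≈ 9.63 V, R_th ≈ 2.91 MΩ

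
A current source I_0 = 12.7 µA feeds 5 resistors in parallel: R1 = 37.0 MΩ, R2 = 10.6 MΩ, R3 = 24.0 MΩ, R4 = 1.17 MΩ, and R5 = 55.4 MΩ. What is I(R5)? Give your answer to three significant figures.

Total conductance ΣG = 1/37.0 + 1/10.6 + 1/24.0 + 1/1.17 + 1/55.4 = 1.036 (units of 1/MΩ).
R5 takes the fraction G_k/ΣG = 0.01805/1.036 = 0.01743, so I = 12.7 × 0.01743 = 0.2213 µA.

I ≈ 0.221 µA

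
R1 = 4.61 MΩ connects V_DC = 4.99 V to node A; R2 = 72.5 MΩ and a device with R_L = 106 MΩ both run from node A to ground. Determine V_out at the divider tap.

The load sits in parallel with R2, giving an effective lower resistance R2' = R2·R_L/(R2+R_L) = 43.05 MΩ.
Now apply the divider: V_out = 4.99 × 0.9033 = 4.507 V.
(Unloaded it would be 4.69 V; the load pulls it down.)

V_out ≈ 4.51 V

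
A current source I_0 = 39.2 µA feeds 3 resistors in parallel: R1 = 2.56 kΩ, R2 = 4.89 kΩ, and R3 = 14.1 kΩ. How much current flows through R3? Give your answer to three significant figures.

I ≈ 4.17 µA

ΣG = 1/2.56 + 1/4.89 + 1/14.1 = 0.6660.
R3 takes the fraction G_k/ΣG = 0.07092/0.6660 = 0.1065, so I = 39.2 × 0.1065 = 4.174 µA.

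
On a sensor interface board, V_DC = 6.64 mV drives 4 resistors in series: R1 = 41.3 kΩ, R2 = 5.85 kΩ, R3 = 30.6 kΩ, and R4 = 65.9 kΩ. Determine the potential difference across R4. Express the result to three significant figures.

Series total: ΣR = 41.3 + 5.85 + 30.6 + 65.9 = 143.7 kΩ.
Voltage divider: V = V_DC · (65.90 / 143.7) = 6.64 × 0.4588 = 3.046 mV.

V ≈ 3.05 mV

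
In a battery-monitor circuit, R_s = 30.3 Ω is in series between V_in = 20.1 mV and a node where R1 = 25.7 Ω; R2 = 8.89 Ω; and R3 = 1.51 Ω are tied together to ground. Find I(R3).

Equivalent of the parallel group: R_p = 1.229 Ω.
V_A = 20.1 × 1.229/31.53 = 0.7835 mV.
Branch current I = V_A/R3 = 0.7835/1.51 = 0.5189 mA.

I ≈ 0.519 mA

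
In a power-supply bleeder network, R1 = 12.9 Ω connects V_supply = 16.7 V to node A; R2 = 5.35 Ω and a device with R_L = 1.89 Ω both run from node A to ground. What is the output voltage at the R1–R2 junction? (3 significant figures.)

The load sits in parallel with R2, giving an effective lower resistance R2' = R2·R_L/(R2+R_L) = 1.397 Ω.
Then V_out = V_supply · R2'/(R1 + R2') = 16.7 × 1.397/14.30 = 1.631 V.
(Unloaded it would be 4.90 V; the load pulls it down.)

V_out ≈ 1.63 V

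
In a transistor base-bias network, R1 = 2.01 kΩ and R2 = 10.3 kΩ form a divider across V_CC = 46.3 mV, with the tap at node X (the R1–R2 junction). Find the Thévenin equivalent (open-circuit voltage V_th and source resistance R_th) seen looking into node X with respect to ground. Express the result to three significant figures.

Open-circuit (no load on X): V_th = V_CC · R2/(R1 + R2) = 46.3 × 10.3/(2.010 + 10.3) = 38.74 mV.
With V_CC suppressed (replaced by a short), R_th = R1 ‖ R2 = (2.010 × 10.3)/(2.010 + 10.3) = 1.682 kΩ.

V_th ≈ 38.7 mV, R_th ≈ 1.68 kΩ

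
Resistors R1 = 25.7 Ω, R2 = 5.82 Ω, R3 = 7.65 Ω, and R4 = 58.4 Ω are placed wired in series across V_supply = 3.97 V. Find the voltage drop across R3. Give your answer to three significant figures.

V ≈ 0.311 V

Series total: ΣR = 25.7 + 5.82 + 7.65 + 58.4 = 97.57 Ω.
V = V_supply · R/ΣR = 3.97 × 0.07841 = 0.3113 V.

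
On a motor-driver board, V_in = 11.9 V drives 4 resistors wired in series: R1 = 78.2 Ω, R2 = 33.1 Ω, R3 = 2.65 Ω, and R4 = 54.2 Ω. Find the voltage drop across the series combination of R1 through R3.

ΣR = 78.2 + 33.1 + 2.65 + 54.2 = 168.2 Ω.
R_{R1..R3} = 78.2 + 33.1 + 2.65 = 114.0 Ω.
By the voltage-divider rule, V = 11.9 × 114.0/168.2 = 8.064 V.

V ≈ 8.06 V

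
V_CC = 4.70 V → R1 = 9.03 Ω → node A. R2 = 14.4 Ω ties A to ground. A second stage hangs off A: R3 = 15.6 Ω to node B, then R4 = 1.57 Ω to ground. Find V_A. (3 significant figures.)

V_A ≈ 2.18 V

Looking into the second stage from A: R3 + R4 = 17.17 Ω appears in parallel with R2.
Effective lower resistance at A: R2 ‖ 17.17 = 7.832 Ω.
So V_A = 4.70 × 0.4645 = 2.183 V.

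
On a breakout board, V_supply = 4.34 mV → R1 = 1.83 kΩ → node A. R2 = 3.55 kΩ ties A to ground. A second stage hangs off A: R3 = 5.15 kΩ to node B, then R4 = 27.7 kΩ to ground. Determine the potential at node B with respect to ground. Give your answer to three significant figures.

Node A sees R2 in parallel with the series input of stage 2, R3 + R4 = 32.85 kΩ.
Effective lower resistance at A: R2 ‖ 32.85 = 3.204 kΩ.
First divider: V_A = V_supply · 3.204/(1.83 + 3.204) = 2.762 mV.
V_B = V_A × 0.8432 = 2.329 mV.

V_B ≈ 2.33 mV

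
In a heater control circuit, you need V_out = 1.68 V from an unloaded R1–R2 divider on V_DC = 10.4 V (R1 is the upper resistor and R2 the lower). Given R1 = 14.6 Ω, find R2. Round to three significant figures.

V_out/V_DC = R2/(R1+R2) = 0.1615.
R2 = R1 · 0.1615/(1 − 0.1615) = 2.813 Ω.

R2 ≈ 2.81 Ω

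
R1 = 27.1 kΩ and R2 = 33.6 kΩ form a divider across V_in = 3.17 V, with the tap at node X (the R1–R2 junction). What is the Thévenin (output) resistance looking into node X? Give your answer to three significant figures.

R_th ≈ 15.0 kΩ

Zeroing V_in shorts the top of R1 to ground, so R_th = R1 ‖ R2 = 15.00 kΩ.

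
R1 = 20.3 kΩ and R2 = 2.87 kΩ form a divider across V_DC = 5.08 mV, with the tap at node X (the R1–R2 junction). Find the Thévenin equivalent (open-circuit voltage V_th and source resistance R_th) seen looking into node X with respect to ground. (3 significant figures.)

V_th ≈ 0.629 mV, R_th ≈ 2.51 kΩ

Open-circuit (no load on X): V_th = V_DC · R2/(R1 + R2) = 5.08 × 2.87/(20.30 + 2.87) = 0.6292 mV.
With V_DC suppressed (replaced by a short), R_th = R1 ‖ R2 = (20.30 × 2.87)/(20.30 + 2.87) = 2.515 kΩ.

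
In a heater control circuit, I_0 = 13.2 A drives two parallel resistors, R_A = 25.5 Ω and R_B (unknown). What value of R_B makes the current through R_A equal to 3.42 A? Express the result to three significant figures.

Two-branch current divider: I_A = I_0 · R_B/(R_A + R_B).
With f = 0.2591, R_B = R_A · f/(1−f) = 25.5 × 0.3497 = 8.917 Ω.

R_B ≈ 8.92 Ω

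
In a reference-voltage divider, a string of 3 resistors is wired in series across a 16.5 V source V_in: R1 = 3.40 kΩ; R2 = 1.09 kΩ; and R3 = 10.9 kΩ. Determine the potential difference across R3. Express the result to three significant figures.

ΣR = 3.40 + 1.09 + 10.9 = 15.39 kΩ.
By the voltage-divider rule, V = 16.5 × 10.90/15.39 = 11.69 V.

V ≈ 11.7 V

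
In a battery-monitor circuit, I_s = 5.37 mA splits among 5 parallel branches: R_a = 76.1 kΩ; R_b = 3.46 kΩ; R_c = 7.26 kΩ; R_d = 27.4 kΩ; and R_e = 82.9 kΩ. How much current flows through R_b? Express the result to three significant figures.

ΣG = 1/76.1 + 1/3.46 + 1/7.26 + 1/27.4 + 1/82.9 = 0.4885.
By the current-divider rule, I = I_s · G_k/ΣG = 5.37 × 0.5917 = 3.177 mA.

I ≈ 3.18 mA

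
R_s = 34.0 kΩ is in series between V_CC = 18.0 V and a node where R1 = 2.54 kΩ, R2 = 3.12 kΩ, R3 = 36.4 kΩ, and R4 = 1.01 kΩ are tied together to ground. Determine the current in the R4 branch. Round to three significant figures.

Parallel bank: R_p = 1/(1/2.54 + 1/3.12 + 1/36.4 + 1/1.01) = 0.5774 kΩ.
V_A by voltage divider: V_A = 18.0 × 0.5774/(34.0 + 0.5774) = 0.3006 V.
Branch current I = V_A/R4 = 0.3006/1.01 = 0.2976 mA.
(Equivalently: I_total = 0.5206 mA, then current-divider fraction G_k/ΣG = 0.5717.)

I ≈ 0.298 mA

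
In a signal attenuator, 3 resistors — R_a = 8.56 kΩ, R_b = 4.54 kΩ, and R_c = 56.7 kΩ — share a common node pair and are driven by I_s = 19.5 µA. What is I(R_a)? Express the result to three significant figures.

I ≈ 6.42 µA

Conductances: ΣG = 1/8.56 + 1/4.54 + 1/56.7 = 0.3547 (1/kΩ).
Current divider: I(R_a) = I_s · G_k/ΣG = 19.5 × (0.1168/0.3547) = 19.5 × 0.3293 = 6.422 µA.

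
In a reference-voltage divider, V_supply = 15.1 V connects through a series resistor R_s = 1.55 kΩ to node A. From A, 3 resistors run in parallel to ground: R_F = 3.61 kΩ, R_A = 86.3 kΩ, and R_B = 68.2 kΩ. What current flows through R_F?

Parallel bank: R_p = 1/(1/3.61 + 1/86.3 + 1/68.2) = 3.298 kΩ.
Node voltage V_A = V_supply · R_p/(R_s + R_p) = 15.1 × 0.6802 = 10.27 V.
I(R_F) = V_A / R_F = 10.27/3.61 = 2.845 mA.

I ≈ 2.85 mA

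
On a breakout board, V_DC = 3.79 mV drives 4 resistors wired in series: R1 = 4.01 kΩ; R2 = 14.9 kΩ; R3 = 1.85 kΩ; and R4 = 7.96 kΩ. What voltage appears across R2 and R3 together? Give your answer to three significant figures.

ΣR = 4.01 + 14.9 + 1.85 + 7.96 = 28.72 kΩ.
R_{R2..R3} = 14.9 + 1.85 = 16.75 kΩ.
By the voltage-divider rule, V = 3.79 × 16.75/28.72 = 2.210 mV.

V ≈ 2.21 mV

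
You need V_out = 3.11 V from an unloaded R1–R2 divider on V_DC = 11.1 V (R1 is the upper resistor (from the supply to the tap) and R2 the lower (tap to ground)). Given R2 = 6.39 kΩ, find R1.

R1 ≈ 16.4 kΩ

V_out/V_DC = R2/(R1+R2) = 0.2802.
So R1 = R2 · (V_DC/V_out − 1) = 6.39 × (11.1/3.11 − 1) = 6.39 × 2.569 = 16.42 kΩ.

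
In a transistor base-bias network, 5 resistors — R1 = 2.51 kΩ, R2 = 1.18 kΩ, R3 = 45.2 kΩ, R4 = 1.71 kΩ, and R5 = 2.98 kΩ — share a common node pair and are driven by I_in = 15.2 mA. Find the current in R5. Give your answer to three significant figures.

Total conductance ΣG = 1/2.51 + 1/1.18 + 1/45.2 + 1/1.71 + 1/2.98 = 2.188 (units of 1/kΩ).
Current divider: I(R5) = I_in · G_k/ΣG = 15.2 × (0.3356/2.188) = 15.2 × 0.1533 = 2.331 mA.

I ≈ 2.33 mA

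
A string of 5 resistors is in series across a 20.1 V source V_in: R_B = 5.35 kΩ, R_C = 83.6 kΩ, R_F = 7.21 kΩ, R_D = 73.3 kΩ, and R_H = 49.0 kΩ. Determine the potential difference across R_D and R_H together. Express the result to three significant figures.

Total series resistance ΣR = 5.35 + 83.6 + 7.21 + 73.3 + 49.0 = 218.5 kΩ.
R_{R_D..R_H} = 73.3 + 49.0 = 122.3 kΩ.
Voltage divider: V = V_in · (122.3 / 218.5) = 20.1 × 0.5598 = 11.25 V.

V ≈ 11.3 V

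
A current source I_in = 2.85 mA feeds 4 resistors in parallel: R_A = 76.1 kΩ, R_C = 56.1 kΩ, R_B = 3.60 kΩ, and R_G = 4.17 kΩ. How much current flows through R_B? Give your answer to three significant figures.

Total conductance ΣG = 1/76.1 + 1/56.1 + 1/3.60 + 1/4.17 = 0.5486 (units of 1/kΩ).
By the current-divider rule, I = I_in · G_k/ΣG = 2.85 × 0.5064 = 1.443 mA.

I ≈ 1.44 mA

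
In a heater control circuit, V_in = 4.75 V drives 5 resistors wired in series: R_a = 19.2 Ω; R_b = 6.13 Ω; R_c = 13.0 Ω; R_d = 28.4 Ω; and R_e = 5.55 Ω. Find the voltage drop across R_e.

Total series resistance ΣR = 19.2 + 6.13 + 13.0 + 28.4 + 5.55 = 72.28 Ω.
V = V_in · R/ΣR = 4.75 × 0.07678 = 0.3647 V.

V ≈ 0.365 V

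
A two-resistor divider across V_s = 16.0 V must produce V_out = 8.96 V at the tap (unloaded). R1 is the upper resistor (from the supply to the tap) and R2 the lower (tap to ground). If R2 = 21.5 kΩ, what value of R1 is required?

R1 ≈ 16.9 kΩ

Required fraction k = V_out/V_s = 0.5600.
R1 = R2·(1/k − 1) = 21.5 × 0.7857 = 16.89 kΩ.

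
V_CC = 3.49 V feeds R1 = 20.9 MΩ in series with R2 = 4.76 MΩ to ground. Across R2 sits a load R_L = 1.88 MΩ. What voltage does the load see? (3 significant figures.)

V_out ≈ 0.211 V

R2 ‖ R_L = (4.76 × 1.88)/(4.76 + 1.88) = 1.348 MΩ.
Voltage divider with the loaded lower leg: V_out = 3.49 × 1.348/(20.9 + 1.348) = 3.49 × 0.06058 = 0.2114 V.
(Unloaded it would be 0.647 V; the load pulls it down.)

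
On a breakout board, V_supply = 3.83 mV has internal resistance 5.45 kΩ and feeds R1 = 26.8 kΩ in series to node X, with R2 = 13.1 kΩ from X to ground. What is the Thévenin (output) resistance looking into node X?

R1' = 5.45 + 26.8 = 32.25 kΩ (source resistance + R1).
With V_supply suppressed (replaced by a short), R_th = R1' ‖ R2 = (32.25 × 13.1)/(32.25 + 13.1) = 9.316 kΩ.

R_th ≈ 9.32 kΩ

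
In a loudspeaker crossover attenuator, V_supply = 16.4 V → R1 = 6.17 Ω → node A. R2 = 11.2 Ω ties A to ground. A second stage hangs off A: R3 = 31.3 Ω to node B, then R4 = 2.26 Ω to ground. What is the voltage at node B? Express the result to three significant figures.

V_B ≈ 0.637 V

Looking into the second stage from A: R3 + R4 = 33.56 Ω appears in parallel with R2.
R2 ‖ (R3+R4) = 8.397 Ω.
V_A = 16.4 × 8.397/(6.17 + 8.397) = 9.454 V.
Stage 2 is unloaded, so V_B = V_A · R4/(R3+R4) = 9.454 × 2.26/33.56 = 0.6366 V.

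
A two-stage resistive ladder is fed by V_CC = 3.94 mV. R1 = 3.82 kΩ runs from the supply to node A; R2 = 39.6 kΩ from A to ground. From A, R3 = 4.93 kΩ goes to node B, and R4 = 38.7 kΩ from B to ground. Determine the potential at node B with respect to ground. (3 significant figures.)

Node A sees R2 in parallel with the series input of stage 2, R3 + R4 = 43.63 kΩ.
Effective lower resistance at A: R2 ‖ 43.63 = 20.76 kΩ.
V_A = 3.94 × 20.76/(3.82 + 20.76) = 3.328 mV.
Stage 2 is unloaded, so V_B = V_A · R4/(R3+R4) = 3.328 × 38.7/43.63 = 2.952 mV.

V_B ≈ 2.95 mV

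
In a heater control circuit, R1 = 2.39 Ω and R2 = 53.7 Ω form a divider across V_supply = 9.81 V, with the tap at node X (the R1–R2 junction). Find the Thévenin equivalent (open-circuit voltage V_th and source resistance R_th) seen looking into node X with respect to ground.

V_th ≈ 9.39 V, R_th ≈ 2.29 Ω

V_th is the unloaded tap voltage: V_supply · R2/(R1+R2) = 9.81 × 0.9574 = 9.392 V.
Zeroing V_supply shorts the top of R1 to ground, so R_th = R1 ‖ R2 = 2.288 Ω.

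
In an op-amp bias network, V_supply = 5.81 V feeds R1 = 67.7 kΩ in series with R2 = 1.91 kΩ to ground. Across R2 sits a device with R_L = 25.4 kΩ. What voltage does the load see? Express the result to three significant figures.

V_out ≈ 0.149 V

R2 ‖ R_L = (1.91 × 25.4)/(1.91 + 25.4) = 1.776 kΩ.
Then V_out = V_supply · R2'/(R1 + R2') = 5.81 × 1.776/69.48 = 0.1486 V.
(Unloaded it would be 0.159 V; the load pulls it down.)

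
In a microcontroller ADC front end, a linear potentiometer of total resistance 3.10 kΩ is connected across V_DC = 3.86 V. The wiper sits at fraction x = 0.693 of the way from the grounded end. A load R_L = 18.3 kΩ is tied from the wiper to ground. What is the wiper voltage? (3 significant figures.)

The pot divides into 0.9517 kΩ above the wiper and 2.148 kΩ below.
R_L loads the lower segment: effective lower R = 1.923 kΩ.
Then V_out = V_DC · 1.923/(0.9517 + 1.923) = 2.582 V.

V_out ≈ 2.58 V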